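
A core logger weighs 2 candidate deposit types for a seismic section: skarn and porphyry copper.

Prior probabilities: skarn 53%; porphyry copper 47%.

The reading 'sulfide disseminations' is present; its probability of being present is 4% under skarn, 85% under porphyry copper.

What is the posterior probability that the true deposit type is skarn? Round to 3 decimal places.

Multiply each prior by the likelihood of the reading:
  skarn: 0.53 × 0.04 = 0.0212
  porphyry copper: 0.47 × 0.85 = 0.3995
Normalizing constant Z = 0.0212 + 0.3995 = 0.4207.
P(skarn | evidence) = 0.0212 / 0.4207 ≈ 0.050.

0.050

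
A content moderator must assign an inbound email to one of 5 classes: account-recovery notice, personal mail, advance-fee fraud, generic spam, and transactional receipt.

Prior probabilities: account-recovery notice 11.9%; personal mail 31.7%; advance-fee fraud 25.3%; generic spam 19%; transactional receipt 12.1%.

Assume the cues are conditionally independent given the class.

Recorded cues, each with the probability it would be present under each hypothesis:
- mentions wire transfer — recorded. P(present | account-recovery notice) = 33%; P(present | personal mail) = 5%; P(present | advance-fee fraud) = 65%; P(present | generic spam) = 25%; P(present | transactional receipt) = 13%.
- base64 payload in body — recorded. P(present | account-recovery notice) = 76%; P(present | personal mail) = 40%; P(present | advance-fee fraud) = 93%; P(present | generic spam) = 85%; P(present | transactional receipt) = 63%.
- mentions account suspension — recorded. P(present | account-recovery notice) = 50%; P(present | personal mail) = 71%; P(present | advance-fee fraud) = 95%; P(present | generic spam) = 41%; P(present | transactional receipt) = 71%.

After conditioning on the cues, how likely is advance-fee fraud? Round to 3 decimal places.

By Bayes' rule with conditional independence, the unnormalized weight for each hypothesis is prior × ∏ likelihoods:
  account-recovery notice: 0.119 × 0.33 × 0.76 × 0.50 = 0.014923
  personal mail: 0.317 × 0.05 × 0.40 × 0.71 = 0.0045014
  advance-fee fraud: 0.253 × 0.65 × 0.93 × 0.95 = 0.14529
  generic spam: 0.190 × 0.25 × 0.85 × 0.41 = 0.016554
  transactional receipt: 0.121 × 0.13 × 0.63 × 0.71 = 0.007036
The unnormalized weights sum to 0.18831.
P(advance-fee fraud | evidence) = 0.14529 / 0.18831 ≈ 0.772.

0.772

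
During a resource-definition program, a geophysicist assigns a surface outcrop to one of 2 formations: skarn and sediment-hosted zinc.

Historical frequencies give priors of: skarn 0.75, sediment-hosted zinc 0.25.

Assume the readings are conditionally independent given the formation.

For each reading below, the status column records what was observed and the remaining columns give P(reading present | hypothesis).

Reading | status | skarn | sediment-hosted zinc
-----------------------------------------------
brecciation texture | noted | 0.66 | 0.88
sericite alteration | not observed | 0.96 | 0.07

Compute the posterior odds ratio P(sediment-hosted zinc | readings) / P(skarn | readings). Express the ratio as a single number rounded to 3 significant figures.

10.3

Unnormalized posterior weight (prior times the reading likelihoods) for each of the two hypotheses (using 1 − P(present | H) for each absent reading):
  sediment-hosted zinc: 0.25 × 0.88 × (1 − 0.07) = 0.2046
  skarn: 0.75 × 0.66 × (1 − 0.96) = 0.0198
Odds(sediment-hosted zinc : skarn) = 0.2046 / 0.0198 ≈ 10.3.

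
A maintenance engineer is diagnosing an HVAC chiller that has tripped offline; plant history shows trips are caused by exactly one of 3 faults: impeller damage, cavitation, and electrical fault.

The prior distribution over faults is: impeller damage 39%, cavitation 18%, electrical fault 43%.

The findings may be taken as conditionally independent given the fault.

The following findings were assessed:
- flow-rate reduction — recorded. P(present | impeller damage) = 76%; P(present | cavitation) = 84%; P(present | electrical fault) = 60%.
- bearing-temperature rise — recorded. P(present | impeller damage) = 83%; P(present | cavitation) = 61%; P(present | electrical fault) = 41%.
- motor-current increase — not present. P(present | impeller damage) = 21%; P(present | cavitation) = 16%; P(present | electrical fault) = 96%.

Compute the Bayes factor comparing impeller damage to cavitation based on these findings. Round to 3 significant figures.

Take the product of per-finding likelihoods under each hypothesis (using 1 − P(present | H) for each absent finding), then divide.
  impeller damage: 0.76 × 0.83 × (1 − 0.21) = 0.49833
  cavitation: 0.84 × 0.61 × (1 − 0.16) = 0.43042
Bayes factor = 0.49833 / 0.43042 ≈ 1.16

1.16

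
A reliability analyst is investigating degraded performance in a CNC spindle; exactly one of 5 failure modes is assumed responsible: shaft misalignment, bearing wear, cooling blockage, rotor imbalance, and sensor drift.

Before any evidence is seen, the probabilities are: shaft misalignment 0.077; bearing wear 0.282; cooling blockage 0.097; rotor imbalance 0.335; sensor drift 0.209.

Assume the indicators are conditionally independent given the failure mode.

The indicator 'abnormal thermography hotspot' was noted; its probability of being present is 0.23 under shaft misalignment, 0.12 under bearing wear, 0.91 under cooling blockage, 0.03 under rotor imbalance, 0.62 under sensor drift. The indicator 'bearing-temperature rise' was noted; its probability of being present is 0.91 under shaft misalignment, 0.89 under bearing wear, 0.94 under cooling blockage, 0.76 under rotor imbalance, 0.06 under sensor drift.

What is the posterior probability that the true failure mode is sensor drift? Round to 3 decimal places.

By Bayes' rule with conditional independence, the unnormalized weight for each hypothesis is prior × ∏ likelihoods:
  shaft misalignment: 0.077 × 0.23 × 0.91 = 0.016116
  bearing wear: 0.282 × 0.12 × 0.89 = 0.030118
  cooling blockage: 0.097 × 0.91 × 0.94 = 0.082974
  rotor imbalance: 0.335 × 0.03 × 0.76 = 0.007638
  sensor drift: 0.209 × 0.62 × 0.06 = 0.0077748
Marginal likelihood of the evidence = 0.14462.
P(sensor drift | evidence) = 0.0077748 / 0.14462 ≈ 0.054.

0.054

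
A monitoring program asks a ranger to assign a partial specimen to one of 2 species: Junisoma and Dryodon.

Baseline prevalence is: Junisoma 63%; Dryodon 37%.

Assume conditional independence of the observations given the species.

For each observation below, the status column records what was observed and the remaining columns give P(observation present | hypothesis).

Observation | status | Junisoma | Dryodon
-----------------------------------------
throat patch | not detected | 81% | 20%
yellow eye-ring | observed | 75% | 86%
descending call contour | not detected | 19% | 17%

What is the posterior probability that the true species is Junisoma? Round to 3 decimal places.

0.256

Multiply each prior by the joint likelihood of the evidence pattern (using 1 − P(present | H) for each absent observation):
  Junisoma: 0.63 × (1 − 0.81) × 0.75 × (1 − 0.19) = 0.072718
  Dryodon: 0.37 × (1 − 0.20) × 0.86 × (1 − 0.17) = 0.21128
The unnormalized weights sum to 0.284.
P(Junisoma | evidence) = 0.072718 / 0.284 ≈ 0.256.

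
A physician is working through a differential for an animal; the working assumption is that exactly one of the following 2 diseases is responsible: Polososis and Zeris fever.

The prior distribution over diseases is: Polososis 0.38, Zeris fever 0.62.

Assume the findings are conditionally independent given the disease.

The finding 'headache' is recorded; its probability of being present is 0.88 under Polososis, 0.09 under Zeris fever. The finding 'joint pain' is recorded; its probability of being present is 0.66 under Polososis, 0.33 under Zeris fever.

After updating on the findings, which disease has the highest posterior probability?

By Bayes' rule with conditional independence, the unnormalized weight for each hypothesis is prior × ∏ likelihoods:
  Polososis: 0.38 × 0.88 × 0.66 = 0.2207
  Zeris fever: 0.62 × 0.09 × 0.33 = 0.018414
Normalizing constant Z = 0.2207 + 0.018414 = 0.23912.
P(Polososis | evidence) ≈ 0.2207 / 0.23912 ≈ 0.923
P(Zeris fever | evidence) ≈ 0.018414 / 0.23912 ≈ 0.077
The largest is 0.923, so Polososis is most probable.

Polososis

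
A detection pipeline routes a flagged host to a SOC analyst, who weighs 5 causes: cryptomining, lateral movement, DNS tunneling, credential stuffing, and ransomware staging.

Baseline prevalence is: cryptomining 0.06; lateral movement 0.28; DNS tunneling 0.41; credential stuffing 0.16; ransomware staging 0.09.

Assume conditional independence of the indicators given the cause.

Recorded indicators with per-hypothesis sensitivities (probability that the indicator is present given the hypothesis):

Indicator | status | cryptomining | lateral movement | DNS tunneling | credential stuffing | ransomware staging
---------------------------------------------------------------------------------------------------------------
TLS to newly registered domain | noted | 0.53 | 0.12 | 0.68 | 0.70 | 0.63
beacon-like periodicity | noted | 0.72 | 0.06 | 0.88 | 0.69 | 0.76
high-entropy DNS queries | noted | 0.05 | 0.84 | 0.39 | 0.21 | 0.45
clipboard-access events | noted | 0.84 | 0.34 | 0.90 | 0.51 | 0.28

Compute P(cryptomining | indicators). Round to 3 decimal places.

Multiply each prior by the joint likelihood of the indicator pattern:
  cryptomining: 0.06 × 0.53 × 0.72 × 0.05 × 0.84 = 0.00096163
  lateral movement: 0.28 × 0.12 × 0.06 × 0.84 × 0.34 = 0.00057577
  DNS tunneling: 0.41 × 0.68 × 0.88 × 0.39 × 0.90 = 0.086116
  credential stuffing: 0.16 × 0.70 × 0.69 × 0.21 × 0.51 = 0.0082767
  ransomware staging: 0.09 × 0.63 × 0.76 × 0.45 × 0.28 = 0.0054296
Marginal likelihood of the evidence = 0.10136.
P(cryptomining | evidence) = 0.00096163 / 0.10136 ≈ 0.009.

0.009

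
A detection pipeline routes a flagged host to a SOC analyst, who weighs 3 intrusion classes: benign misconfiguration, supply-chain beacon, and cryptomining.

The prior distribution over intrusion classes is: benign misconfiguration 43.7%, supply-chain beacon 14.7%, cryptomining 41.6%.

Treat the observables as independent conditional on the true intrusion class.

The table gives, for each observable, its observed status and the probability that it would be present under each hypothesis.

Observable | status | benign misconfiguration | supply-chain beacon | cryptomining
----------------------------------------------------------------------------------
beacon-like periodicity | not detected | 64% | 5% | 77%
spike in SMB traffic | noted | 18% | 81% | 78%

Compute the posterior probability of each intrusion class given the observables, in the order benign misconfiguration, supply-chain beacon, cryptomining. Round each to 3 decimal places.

0.131, 0.524, 0.345

By Bayes' rule with conditional independence, the unnormalized weight for each hypothesis is prior × ∏ likelihoods (using 1 − P(present | H) for each absent observable):
  benign misconfiguration: 0.437 × (1 − 0.64) × 0.18 = 0.028318
  supply-chain beacon: 0.147 × (1 − 0.05) × 0.81 = 0.11312
  cryptomining: 0.416 × (1 − 0.77) × 0.78 = 0.07463
Normalizing constant Z = 0.028318 + 0.11312 + 0.07463 = 0.21606.
P(benign misconfiguration | evidence) = 0.028318 / 0.21606 ≈ 0.131
P(supply-chain beacon | evidence) = 0.11312 / 0.21606 ≈ 0.524
P(cryptomining | evidence) = 0.07463 / 0.21606 ≈ 0.345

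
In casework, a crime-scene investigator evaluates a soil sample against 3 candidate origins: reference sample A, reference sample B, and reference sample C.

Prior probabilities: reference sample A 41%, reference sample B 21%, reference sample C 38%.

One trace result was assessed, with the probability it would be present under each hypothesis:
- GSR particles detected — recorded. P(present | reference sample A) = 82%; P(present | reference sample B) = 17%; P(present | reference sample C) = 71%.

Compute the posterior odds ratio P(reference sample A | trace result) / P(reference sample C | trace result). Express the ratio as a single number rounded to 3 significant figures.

Posterior odds equal prior odds times the likelihood ratio; only the two competing hypotheses matter.
  reference sample A: 0.41 × 0.82 = 0.3362
  reference sample C: 0.38 × 0.71 = 0.2698
Posterior odds = 0.3362 / 0.2698 ≈ 1.25.

1.25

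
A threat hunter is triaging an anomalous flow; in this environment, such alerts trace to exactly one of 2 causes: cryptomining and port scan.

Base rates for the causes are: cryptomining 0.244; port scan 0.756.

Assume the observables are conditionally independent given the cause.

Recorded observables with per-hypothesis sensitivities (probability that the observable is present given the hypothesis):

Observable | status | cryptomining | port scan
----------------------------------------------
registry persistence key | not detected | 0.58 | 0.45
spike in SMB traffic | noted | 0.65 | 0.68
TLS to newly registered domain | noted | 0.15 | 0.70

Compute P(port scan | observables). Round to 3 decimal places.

For each hypothesis, the unnormalized posterior weight is prior × product of the observable likelihoods (using 1 − P(present | H) for each absent observable):
  cryptomining: 0.244 × (1 − 0.58) × 0.65 × 0.15 = 0.0099918
  port scan: 0.756 × (1 − 0.45) × 0.68 × 0.70 = 0.19792
Normalizing constant Z = 0.0099918 + 0.19792 = 0.20791.
P(port scan | evidence) = 0.19792 / 0.20791 ≈ 0.952.

0.952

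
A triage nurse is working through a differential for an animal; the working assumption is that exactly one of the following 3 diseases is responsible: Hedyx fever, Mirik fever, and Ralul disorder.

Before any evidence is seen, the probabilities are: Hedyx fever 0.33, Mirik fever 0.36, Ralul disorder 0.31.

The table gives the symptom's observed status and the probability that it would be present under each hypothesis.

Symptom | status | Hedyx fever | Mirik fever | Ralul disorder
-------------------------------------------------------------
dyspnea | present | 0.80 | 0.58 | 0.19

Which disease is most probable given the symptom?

By Bayes' rule, the unnormalized weight for each hypothesis is prior × likelihood:
  Hedyx fever: 0.33 × 0.80 = 0.264
  Mirik fever: 0.36 × 0.58 = 0.2088
  Ralul disorder: 0.31 × 0.19 = 0.0589
Marginal likelihood of the evidence = 0.5317.
P(Hedyx fever | evidence) ≈ 0.264 / 0.5317 ≈ 0.497
P(Mirik fever | evidence) ≈ 0.2088 / 0.5317 ≈ 0.393
P(Ralul disorder | evidence) ≈ 0.0589 / 0.5317 ≈ 0.111
The largest is 0.497, so Hedyx fever is most probable.

Hedyx fever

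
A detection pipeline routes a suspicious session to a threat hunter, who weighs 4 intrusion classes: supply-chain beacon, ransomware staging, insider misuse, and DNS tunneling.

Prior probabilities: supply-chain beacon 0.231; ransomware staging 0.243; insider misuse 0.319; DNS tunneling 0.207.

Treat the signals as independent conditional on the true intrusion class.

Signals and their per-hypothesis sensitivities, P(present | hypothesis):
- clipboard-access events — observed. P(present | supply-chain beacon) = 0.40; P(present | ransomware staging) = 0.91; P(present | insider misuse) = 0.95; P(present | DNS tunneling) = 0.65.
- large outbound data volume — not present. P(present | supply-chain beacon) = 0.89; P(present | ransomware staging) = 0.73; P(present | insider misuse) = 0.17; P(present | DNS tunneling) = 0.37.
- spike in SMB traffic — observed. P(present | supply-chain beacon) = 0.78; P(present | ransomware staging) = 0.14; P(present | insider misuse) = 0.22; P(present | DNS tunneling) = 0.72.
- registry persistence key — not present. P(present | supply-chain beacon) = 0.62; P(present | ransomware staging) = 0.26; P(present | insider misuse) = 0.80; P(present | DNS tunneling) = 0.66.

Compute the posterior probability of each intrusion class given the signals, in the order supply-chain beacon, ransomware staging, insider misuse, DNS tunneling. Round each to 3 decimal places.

For each hypothesis, the unnormalized posterior weight is prior × product of the signal likelihoods (using 1 − P(present | H) for each absent signal):
  supply-chain beacon: 0.231 × 0.40 × (1 − 0.89) × 0.78 × (1 − 0.62) = 0.0030126
  ransomware staging: 0.243 × 0.91 × (1 − 0.73) × 0.14 × (1 − 0.26) = 0.0061854
  insider misuse: 0.319 × 0.95 × (1 − 0.17) × 0.22 × (1 − 0.80) = 0.011067
  DNS tunneling: 0.207 × 0.65 × (1 − 0.37) × 0.72 × (1 − 0.66) = 0.020751
Marginal likelihood of the evidence = 0.041016.
P(supply-chain beacon | evidence) = 0.0030126 / 0.041016 ≈ 0.073
P(ransomware staging | evidence) = 0.0061854 / 0.041016 ≈ 0.151
P(insider misuse | evidence) = 0.011067 / 0.041016 ≈ 0.270
P(DNS tunneling | evidence) = 0.020751 / 0.041016 ≈ 0.506

0.073, 0.151, 0.270, 0.506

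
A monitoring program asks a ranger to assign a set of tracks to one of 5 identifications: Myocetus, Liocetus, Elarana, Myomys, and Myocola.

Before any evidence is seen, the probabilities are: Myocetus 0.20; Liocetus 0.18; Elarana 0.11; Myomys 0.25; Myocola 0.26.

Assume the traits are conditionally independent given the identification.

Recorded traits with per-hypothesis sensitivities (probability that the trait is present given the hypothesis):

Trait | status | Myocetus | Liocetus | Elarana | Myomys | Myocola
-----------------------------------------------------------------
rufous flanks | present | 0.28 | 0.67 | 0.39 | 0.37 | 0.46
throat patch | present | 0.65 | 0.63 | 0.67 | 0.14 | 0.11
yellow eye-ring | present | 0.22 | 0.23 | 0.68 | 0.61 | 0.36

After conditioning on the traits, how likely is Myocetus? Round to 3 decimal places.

For each hypothesis, the unnormalized posterior weight is prior × product of the trait likelihoods:
  Myocetus: 0.20 × 0.28 × 0.65 × 0.22 = 0.008008
  Liocetus: 0.18 × 0.67 × 0.63 × 0.23 = 0.017475
  Elarana: 0.11 × 0.39 × 0.67 × 0.68 = 0.019545
  Myomys: 0.25 × 0.37 × 0.14 × 0.61 = 0.0078995
  Myocola: 0.26 × 0.46 × 0.11 × 0.36 = 0.0047362
Marginal likelihood of the evidence = 0.057664.
P(Myocetus | evidence) = 0.008008 / 0.057664 ≈ 0.139.

0.139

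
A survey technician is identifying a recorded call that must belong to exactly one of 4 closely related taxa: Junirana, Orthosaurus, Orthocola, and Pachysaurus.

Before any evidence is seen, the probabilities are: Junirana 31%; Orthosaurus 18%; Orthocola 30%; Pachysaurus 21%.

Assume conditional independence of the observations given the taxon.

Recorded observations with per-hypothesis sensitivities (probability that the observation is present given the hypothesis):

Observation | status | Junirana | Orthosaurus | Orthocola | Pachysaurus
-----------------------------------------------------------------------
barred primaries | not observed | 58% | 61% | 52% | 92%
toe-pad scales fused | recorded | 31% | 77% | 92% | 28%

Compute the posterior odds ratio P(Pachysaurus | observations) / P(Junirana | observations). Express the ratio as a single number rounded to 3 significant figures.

0.117

The normalizing constant cancels in an odds ratio, so compute prior × likelihood for the two hypotheses only (using 1 − P(present | H) for each absent observation):
  Pachysaurus: 0.21 × (1 − 0.92) × 0.28 = 0.004704
  Junirana: 0.31 × (1 − 0.58) × 0.31 = 0.040362
Odds(Pachysaurus : Junirana) = 0.004704 / 0.040362 ≈ 0.117.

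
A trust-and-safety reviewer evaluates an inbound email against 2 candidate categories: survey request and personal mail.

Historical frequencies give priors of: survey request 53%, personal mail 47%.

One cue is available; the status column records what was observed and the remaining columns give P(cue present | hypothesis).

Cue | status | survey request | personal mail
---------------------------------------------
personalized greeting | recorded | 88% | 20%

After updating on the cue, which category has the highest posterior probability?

survey request

By Bayes' rule, the unnormalized weight for each hypothesis is prior × likelihood:
  survey request: 0.53 × 0.88 = 0.4664
  personal mail: 0.47 × 0.20 = 0.094
Normalizing constant Z = 0.4664 + 0.094 = 0.5604.
P(survey request | evidence) ≈ 0.4664 / 0.5604 ≈ 0.832
P(personal mail | evidence) ≈ 0.094 / 0.5604 ≈ 0.168
The largest is 0.832, so survey request is most probable.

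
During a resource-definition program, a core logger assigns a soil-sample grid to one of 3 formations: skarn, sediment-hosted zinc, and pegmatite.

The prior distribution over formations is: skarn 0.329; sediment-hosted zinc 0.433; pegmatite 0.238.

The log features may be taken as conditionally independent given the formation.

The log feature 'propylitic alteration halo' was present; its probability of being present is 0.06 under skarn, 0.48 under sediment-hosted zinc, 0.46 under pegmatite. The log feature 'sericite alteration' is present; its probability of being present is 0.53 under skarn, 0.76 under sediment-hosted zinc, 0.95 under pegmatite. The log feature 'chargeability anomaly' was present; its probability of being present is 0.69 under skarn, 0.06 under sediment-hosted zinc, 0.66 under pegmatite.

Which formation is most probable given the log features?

Multiply each prior by the joint likelihood of the log feature pattern:
  skarn: 0.329 × 0.06 × 0.53 × 0.69 = 0.0072189
  sediment-hosted zinc: 0.433 × 0.48 × 0.76 × 0.06 = 0.0094775
  pegmatite: 0.238 × 0.46 × 0.95 × 0.66 = 0.068644
Marginal likelihood of the evidence = 0.08534.
P(skarn | evidence) ≈ 0.0072189 / 0.08534 ≈ 0.085
P(sediment-hosted zinc | evidence) ≈ 0.0094775 / 0.08534 ≈ 0.111
P(pegmatite | evidence) ≈ 0.068644 / 0.08534 ≈ 0.804
The largest is 0.804, so pegmatite is most probable.

pegmatite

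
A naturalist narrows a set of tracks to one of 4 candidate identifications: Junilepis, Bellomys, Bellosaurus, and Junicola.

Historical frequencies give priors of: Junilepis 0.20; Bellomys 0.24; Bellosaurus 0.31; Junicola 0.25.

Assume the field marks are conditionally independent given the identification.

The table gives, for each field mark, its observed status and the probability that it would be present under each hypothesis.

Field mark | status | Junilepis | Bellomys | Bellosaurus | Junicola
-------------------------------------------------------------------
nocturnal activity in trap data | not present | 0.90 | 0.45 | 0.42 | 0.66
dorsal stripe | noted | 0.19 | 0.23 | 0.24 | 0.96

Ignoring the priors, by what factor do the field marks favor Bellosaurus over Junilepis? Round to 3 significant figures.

The Bayes factor is the ratio of the joint likelihoods of the field mark pattern under the two hypotheses (using 1 − P(present | H) for each absent field mark).
  Bellosaurus: (1 − 0.42) × 0.24 = 0.1392
  Junilepis: (1 − 0.90) × 0.19 = 0.019
Bayes factor = 0.1392 / 0.019 ≈ 7.33

7.33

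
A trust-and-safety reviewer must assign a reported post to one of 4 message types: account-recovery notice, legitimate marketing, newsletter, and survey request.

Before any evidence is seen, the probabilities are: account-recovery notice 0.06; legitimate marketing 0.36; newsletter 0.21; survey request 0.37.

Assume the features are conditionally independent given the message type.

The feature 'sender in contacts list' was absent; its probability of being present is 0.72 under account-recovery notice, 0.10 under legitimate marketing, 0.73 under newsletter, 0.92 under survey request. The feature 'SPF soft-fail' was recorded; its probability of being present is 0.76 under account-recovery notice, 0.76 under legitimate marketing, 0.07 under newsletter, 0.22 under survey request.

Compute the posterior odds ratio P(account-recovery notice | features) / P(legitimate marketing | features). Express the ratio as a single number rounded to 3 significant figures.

The normalizing constant cancels in an odds ratio, so compute prior × likelihood for the two hypotheses only (using 1 − P(present | H) for each absent feature):
  account-recovery notice: 0.06 × (1 − 0.72) × 0.76 = 0.012768
  legitimate marketing: 0.36 × (1 − 0.10) × 0.76 = 0.24624
Posterior odds = 0.012768 / 0.24624 ≈ 0.0519.

0.0519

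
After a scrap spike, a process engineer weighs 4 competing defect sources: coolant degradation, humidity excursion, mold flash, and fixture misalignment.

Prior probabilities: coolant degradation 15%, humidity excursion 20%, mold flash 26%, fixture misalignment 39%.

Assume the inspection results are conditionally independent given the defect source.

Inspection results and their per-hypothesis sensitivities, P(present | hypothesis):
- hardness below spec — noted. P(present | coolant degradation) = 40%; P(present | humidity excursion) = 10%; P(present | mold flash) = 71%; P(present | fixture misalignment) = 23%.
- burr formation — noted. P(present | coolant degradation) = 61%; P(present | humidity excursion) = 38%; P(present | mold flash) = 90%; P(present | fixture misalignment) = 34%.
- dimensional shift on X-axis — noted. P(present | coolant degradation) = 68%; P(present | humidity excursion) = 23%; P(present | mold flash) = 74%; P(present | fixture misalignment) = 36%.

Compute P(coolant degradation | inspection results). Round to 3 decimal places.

0.155

For each hypothesis, the unnormalized posterior weight is prior × product of the inspection result likelihoods:
  coolant degradation: 0.15 × 0.40 × 0.61 × 0.68 = 0.024888
  humidity excursion: 0.20 × 0.10 × 0.38 × 0.23 = 0.001748
  mold flash: 0.26 × 0.71 × 0.90 × 0.74 = 0.12294
  fixture misalignment: 0.39 × 0.23 × 0.34 × 0.36 = 0.010979
Marginal likelihood of the evidence = 0.16056.
P(coolant degradation | evidence) = 0.024888 / 0.16056 ≈ 0.155.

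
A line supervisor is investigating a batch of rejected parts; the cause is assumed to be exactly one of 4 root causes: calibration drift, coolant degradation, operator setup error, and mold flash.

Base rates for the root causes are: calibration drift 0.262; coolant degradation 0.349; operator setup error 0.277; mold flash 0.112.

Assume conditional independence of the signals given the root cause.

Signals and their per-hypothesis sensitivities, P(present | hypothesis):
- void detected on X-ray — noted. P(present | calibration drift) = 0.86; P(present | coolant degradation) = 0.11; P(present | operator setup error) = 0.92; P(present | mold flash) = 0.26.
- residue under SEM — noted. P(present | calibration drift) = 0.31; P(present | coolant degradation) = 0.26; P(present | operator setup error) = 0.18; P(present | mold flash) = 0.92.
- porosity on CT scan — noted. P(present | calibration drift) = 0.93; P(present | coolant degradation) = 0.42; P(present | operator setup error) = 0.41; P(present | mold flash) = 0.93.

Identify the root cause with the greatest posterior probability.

calibration drift

By Bayes' rule with conditional independence, the unnormalized weight for each hypothesis is prior × ∏ likelihoods:
  calibration drift: 0.262 × 0.86 × 0.31 × 0.93 = 0.06496
  coolant degradation: 0.349 × 0.11 × 0.26 × 0.42 = 0.0041922
  operator setup error: 0.277 × 0.92 × 0.18 × 0.41 = 0.018807
  mold flash: 0.112 × 0.26 × 0.92 × 0.93 = 0.024915
The unnormalized weights sum to 0.11287.
P(calibration drift | evidence) ≈ 0.06496 / 0.11287 ≈ 0.576
P(coolant degradation | evidence) ≈ 0.0041922 / 0.11287 ≈ 0.037
P(operator setup error | evidence) ≈ 0.018807 / 0.11287 ≈ 0.167
P(mold flash | evidence) ≈ 0.024915 / 0.11287 ≈ 0.221
The largest is 0.576, so calibration drift is most probable.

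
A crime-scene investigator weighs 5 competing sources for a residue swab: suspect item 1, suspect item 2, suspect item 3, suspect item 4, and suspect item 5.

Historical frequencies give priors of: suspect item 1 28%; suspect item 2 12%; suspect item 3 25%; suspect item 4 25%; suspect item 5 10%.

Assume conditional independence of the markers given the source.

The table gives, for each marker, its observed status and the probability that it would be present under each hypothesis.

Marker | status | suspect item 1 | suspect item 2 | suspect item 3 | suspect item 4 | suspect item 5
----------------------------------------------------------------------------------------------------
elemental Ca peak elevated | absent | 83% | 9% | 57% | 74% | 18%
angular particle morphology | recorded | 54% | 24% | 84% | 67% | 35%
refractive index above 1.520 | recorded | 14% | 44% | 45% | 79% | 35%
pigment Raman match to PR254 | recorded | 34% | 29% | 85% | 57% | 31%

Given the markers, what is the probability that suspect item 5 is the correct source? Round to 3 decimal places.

For each hypothesis, the unnormalized posterior weight is prior × product of the marker likelihoods (using 1 − P(present | H) for each absent marker):
  suspect item 1: 0.28 × (1 − 0.83) × 0.54 × 0.14 × 0.34 = 0.0012235
  suspect item 2: 0.12 × (1 − 0.09) × 0.24 × 0.44 × 0.29 = 0.0033441
  suspect item 3: 0.25 × (1 − 0.57) × 0.84 × 0.45 × 0.85 = 0.03454
  suspect item 4: 0.25 × (1 − 0.74) × 0.67 × 0.79 × 0.57 = 0.019611
  suspect item 5: 0.10 × (1 − 0.18) × 0.35 × 0.35 × 0.31 = 0.0031139
Marginal likelihood of the evidence = 0.061832.
P(suspect item 5 | evidence) = 0.0031139 / 0.061832 ≈ 0.050.

0.050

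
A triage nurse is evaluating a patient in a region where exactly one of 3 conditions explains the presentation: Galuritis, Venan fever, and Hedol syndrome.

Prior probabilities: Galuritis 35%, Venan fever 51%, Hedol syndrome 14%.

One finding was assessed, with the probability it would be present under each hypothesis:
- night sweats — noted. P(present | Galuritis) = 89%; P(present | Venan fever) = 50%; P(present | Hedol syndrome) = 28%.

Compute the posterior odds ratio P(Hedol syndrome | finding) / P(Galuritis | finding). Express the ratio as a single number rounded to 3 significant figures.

Posterior odds equal prior odds times the likelihood ratio; only the two competing hypotheses matter.
  Hedol syndrome: 0.14 × 0.28 = 0.0392
  Galuritis: 0.35 × 0.89 = 0.3115
Odds(Hedol syndrome : Galuritis) = 0.0392 / 0.3115 ≈ 0.126.

0.126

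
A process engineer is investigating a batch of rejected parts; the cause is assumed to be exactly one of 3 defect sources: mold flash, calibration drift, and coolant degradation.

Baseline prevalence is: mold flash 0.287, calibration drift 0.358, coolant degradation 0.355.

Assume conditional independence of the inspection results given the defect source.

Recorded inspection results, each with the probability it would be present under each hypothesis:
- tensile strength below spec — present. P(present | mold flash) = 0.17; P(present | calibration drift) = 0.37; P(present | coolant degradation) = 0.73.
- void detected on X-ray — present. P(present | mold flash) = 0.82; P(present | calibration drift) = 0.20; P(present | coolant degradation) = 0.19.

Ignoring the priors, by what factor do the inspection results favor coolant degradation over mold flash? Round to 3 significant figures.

0.995

Joint likelihood of the inspection result pattern under each hypothesis:
  coolant degradation: 0.73 × 0.19 = 0.1387
  mold flash: 0.17 × 0.82 = 0.1394
Bayes factor = 0.1387 / 0.1394 ≈ 0.995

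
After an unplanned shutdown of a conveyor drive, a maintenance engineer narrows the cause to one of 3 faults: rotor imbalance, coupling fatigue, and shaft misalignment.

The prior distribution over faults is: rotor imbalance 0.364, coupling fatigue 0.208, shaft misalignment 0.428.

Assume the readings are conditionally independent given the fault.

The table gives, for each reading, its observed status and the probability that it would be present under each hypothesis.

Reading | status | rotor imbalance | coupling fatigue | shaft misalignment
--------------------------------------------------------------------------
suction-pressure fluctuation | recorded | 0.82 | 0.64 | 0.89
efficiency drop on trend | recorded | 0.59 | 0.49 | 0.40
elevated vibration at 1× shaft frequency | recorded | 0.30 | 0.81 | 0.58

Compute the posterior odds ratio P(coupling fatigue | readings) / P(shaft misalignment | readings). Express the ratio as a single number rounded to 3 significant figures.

Unnormalized posterior weight (prior times the reading likelihoods) for each of the two hypotheses:
  coupling fatigue: 0.208 × 0.64 × 0.49 × 0.81 = 0.052835
  shaft misalignment: 0.428 × 0.89 × 0.40 × 0.58 = 0.088373
Odds(coupling fatigue : shaft misalignment) = 0.052835 / 0.088373 ≈ 0.598.

0.598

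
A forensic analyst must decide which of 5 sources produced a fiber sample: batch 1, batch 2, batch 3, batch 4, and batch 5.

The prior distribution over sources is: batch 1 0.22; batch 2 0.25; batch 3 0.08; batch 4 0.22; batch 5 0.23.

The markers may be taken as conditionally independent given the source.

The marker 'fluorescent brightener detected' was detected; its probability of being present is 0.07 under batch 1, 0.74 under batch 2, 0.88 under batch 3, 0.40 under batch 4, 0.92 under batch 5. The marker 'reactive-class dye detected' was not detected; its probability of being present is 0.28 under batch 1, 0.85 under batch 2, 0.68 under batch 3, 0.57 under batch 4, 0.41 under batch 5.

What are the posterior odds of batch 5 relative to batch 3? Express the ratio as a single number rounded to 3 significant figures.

5.54

The normalizing constant cancels in an odds ratio, so compute prior × likelihood for the two hypotheses only (using 1 − P(present | H) for each absent marker):
  batch 5: 0.23 × 0.92 × (1 − 0.41) = 0.12484
  batch 3: 0.08 × 0.88 × (1 − 0.68) = 0.022528
Posterior odds = 0.12484 / 0.022528 ≈ 5.54.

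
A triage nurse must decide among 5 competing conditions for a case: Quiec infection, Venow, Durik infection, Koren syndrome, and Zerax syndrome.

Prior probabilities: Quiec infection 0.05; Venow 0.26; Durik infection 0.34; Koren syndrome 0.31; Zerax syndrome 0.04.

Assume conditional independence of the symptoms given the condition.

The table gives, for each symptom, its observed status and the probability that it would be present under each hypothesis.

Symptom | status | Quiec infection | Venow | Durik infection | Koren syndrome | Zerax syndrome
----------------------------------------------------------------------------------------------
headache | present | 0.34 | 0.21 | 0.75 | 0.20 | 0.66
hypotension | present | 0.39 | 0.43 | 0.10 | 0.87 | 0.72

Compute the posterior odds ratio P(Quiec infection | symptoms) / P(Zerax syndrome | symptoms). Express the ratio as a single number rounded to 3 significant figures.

0.349

Posterior odds equal prior odds times the likelihood ratio; only the two competing hypotheses matter.
  Quiec infection: 0.05 × 0.34 × 0.39 = 0.00663
  Zerax syndrome: 0.04 × 0.66 × 0.72 = 0.019008
Posterior odds = 0.00663 / 0.019008 ≈ 0.349.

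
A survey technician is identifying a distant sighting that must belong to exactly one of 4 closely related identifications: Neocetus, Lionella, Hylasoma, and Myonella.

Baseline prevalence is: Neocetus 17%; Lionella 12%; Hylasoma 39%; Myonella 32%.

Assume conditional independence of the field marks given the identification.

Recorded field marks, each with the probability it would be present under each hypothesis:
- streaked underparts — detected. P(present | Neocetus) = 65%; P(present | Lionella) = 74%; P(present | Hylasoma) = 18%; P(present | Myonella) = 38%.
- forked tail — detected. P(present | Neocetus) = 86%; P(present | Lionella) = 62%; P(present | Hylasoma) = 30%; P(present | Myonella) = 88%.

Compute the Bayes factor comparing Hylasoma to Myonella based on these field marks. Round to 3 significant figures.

Joint likelihood of the field mark pattern under each hypothesis:
  Hylasoma: 0.18 × 0.30 = 0.054
  Myonella: 0.38 × 0.88 = 0.3344
Bayes factor = 0.054 / 0.3344 ≈ 0.161

0.161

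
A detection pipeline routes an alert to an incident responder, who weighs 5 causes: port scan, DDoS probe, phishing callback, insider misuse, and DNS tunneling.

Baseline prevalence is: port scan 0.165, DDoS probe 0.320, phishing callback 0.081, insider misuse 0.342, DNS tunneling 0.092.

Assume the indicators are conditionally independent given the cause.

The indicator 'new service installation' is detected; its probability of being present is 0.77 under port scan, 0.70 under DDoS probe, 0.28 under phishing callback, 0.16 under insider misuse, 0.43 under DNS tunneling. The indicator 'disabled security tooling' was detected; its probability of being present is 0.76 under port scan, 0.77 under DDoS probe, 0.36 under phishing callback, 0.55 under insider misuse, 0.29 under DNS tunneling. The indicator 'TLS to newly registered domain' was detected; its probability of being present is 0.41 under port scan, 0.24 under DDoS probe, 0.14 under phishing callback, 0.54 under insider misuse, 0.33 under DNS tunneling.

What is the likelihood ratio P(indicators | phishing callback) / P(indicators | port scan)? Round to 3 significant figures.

Joint likelihood of the indicator pattern under each hypothesis:
  phishing callback: 0.28 × 0.36 × 0.14 = 0.014112
  port scan: 0.77 × 0.76 × 0.41 = 0.23993
Bayes factor = 0.014112 / 0.23993 ≈ 0.0588

0.0588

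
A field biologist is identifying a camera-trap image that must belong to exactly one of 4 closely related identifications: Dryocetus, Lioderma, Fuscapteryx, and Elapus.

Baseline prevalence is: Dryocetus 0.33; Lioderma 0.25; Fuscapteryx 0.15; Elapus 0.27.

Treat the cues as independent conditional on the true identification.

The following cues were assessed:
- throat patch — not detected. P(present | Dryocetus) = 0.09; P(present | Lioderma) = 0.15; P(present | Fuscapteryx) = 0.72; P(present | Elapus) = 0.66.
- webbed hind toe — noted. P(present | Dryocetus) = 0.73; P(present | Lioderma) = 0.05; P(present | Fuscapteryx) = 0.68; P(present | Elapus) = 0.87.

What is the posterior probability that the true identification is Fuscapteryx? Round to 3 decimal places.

For each hypothesis, the unnormalized posterior weight is prior × product of the cue likelihoods (using 1 − P(present | H) for each absent cue):
  Dryocetus: 0.33 × (1 − 0.09) × 0.73 = 0.21922
  Lioderma: 0.25 × (1 − 0.15) × 0.05 = 0.010625
  Fuscapteryx: 0.15 × (1 − 0.72) × 0.68 = 0.02856
  Elapus: 0.27 × (1 − 0.66) × 0.87 = 0.079866
Normalizing constant Z = 0.21922 + 0.010625 + 0.02856 + 0.079866 = 0.33827.
P(Fuscapteryx | evidence) = 0.02856 / 0.33827 ≈ 0.084.

0.084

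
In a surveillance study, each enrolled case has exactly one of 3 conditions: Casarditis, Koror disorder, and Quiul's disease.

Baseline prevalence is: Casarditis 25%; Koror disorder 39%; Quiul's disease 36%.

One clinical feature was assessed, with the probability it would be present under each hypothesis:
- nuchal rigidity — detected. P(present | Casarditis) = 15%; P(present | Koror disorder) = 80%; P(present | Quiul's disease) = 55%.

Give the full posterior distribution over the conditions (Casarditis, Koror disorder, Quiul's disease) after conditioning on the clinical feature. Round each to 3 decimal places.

0.068, 0.570, 0.362

For each hypothesis, the unnormalized posterior weight is prior × likelihood:
  Casarditis: 0.25 × 0.15 = 0.0375
  Koror disorder: 0.39 × 0.80 = 0.312
  Quiul's disease: 0.36 × 0.55 = 0.198
The unnormalized weights sum to 0.5475.
P(Casarditis | evidence) = 0.0375 / 0.5475 ≈ 0.068
P(Koror disorder | evidence) = 0.312 / 0.5475 ≈ 0.570
P(Quiul's disease | evidence) = 0.198 / 0.5475 ≈ 0.362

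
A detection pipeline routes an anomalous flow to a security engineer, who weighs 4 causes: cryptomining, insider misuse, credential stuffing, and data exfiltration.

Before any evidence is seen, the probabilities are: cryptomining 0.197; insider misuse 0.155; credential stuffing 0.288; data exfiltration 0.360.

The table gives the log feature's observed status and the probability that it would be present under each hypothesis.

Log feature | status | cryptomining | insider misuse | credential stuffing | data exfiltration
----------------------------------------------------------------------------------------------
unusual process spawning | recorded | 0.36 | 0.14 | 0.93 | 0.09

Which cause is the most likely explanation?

credential stuffing

Multiply each prior by the likelihood of the log feature:
  cryptomining: 0.197 × 0.36 = 0.07092
  insider misuse: 0.155 × 0.14 = 0.0217
  credential stuffing: 0.288 × 0.93 = 0.26784
  data exfiltration: 0.360 × 0.09 = 0.0324
The unnormalized weights sum to 0.39286.
P(cryptomining | evidence) ≈ 0.07092 / 0.39286 ≈ 0.181
P(insider misuse | evidence) ≈ 0.0217 / 0.39286 ≈ 0.055
P(credential stuffing | evidence) ≈ 0.26784 / 0.39286 ≈ 0.682
P(data exfiltration | evidence) ≈ 0.0324 / 0.39286 ≈ 0.082
The largest is 0.682, so credential stuffing is most probable.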